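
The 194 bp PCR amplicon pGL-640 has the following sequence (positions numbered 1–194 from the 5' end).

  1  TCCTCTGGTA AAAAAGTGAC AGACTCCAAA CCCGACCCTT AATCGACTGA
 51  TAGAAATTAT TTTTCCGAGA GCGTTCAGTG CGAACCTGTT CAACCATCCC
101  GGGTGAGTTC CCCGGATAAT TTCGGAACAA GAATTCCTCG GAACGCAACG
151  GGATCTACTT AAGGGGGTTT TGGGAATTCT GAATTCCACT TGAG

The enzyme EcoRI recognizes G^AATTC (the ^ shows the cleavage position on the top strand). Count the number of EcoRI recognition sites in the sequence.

3

GAATTC occurs starting at positions 131, 174, 181.
EcoRI cuts at 3 sites.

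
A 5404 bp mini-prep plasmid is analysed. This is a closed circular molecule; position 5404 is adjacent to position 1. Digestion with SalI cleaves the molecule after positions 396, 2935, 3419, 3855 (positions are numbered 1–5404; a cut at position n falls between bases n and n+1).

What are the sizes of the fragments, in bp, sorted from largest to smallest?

2539, 1945, 484, 436 bp

Circular molecule, 4 cuts → 4 fragments:
  2935 − 396 = 2539 bp
  3419 − 2935 = 484 bp
  3855 − 3419 = 436 bp
  wrap: 5404 − 3855 + 396 = 1945 bp
Sorted largest to smallest: 2539, 1945, 484, 436 bp.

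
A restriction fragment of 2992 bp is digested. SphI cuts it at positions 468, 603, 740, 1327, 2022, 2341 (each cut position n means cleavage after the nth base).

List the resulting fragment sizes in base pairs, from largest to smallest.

Linear molecule, 6 cuts → 7 fragments:
  468 − 0 = 468 bp
  603 − 468 = 135 bp
  740 − 603 = 137 bp
  1327 − 740 = 587 bp
  2022 − 1327 = 695 bp
  2341 − 2022 = 319 bp
  2992 − 2341 = 651 bp
Sorted largest to smallest: 695, 651, 587, 468, 319, 137, 135 bp.

695, 651, 587, 468, 319, 137, 135 bp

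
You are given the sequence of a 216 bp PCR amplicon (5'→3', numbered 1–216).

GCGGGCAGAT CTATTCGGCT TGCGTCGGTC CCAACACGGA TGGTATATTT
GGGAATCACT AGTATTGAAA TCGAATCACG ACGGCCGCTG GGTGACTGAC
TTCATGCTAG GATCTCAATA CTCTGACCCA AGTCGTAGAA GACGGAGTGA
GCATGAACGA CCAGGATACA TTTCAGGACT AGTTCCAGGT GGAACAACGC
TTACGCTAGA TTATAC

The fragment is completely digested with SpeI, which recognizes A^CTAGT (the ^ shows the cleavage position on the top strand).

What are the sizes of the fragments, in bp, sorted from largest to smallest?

SpeI sites (ACTAGT) start at positions 58, 178.
SpeI cuts after the first base of each site, so after positions 58, 178.
Linear molecule, 2 cuts → 3 fragments:
  1–58 → 58 bp
  59–178 → 120 bp
  179–216 → 38 bp
Sorted largest to smallest: 120, 58, 38 bp.

120, 58, 38 bp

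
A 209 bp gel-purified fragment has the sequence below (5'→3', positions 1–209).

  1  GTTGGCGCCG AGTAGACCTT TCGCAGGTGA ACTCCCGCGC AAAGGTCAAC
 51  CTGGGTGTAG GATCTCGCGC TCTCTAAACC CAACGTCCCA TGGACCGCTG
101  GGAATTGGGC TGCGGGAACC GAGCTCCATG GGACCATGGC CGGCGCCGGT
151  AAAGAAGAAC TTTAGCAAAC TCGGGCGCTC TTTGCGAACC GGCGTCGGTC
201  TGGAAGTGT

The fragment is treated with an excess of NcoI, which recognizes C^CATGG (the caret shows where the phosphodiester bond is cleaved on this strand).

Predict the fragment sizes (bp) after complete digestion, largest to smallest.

88, 75, 38, 8 bp

NcoI sites (CCATGG) start at positions 88, 126, 134.
NcoI cuts after the first base of each site, so after positions 88, 126, 134.
Linear molecule, 3 cuts → 4 fragments:
  1–88 → 88 bp
  89–126 → 38 bp
  127–134 → 8 bp
  135–209 → 75 bp
Sorted largest to smallest: 88, 75, 38, 8 bp.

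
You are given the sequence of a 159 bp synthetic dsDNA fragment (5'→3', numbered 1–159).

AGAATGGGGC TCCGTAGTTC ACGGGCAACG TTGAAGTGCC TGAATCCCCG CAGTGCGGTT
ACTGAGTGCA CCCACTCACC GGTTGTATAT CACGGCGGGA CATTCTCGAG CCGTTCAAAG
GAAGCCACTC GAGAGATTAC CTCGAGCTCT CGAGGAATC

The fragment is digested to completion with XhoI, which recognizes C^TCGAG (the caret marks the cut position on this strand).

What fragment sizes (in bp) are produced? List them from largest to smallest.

XhoI sites (CTCGAG) start at positions 105, 128, 141, 149.
XhoI cuts after the first base of each site, so after positions 105, 128, 141, 149.
Linear molecule, 4 cuts → 5 fragments:
  1–105 → 105 bp
  106–128 → 23 bp
  129–141 → 13 bp
  142–149 → 8 bp
  150–159 → 10 bp
Sorted largest to smallest: 105, 23, 13, 10, 8 bp.

105, 23, 13, 10, 8 bp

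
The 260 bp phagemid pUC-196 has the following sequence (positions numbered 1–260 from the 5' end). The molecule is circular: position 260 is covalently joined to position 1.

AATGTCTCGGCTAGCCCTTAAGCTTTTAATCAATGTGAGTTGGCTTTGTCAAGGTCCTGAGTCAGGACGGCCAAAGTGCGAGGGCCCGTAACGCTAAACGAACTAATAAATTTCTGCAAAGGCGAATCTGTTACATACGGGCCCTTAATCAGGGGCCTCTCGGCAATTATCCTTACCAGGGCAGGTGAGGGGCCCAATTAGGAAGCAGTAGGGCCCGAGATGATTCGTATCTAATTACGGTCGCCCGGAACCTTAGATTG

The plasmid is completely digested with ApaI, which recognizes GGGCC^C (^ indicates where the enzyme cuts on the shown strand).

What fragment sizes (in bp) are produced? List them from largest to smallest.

131, 57, 51, 21 bp

ApaI sites (GGGCCC) start at positions 82, 139, 190, 211.
ApaI cuts after base 5 of each site (before the last base), so after positions 86, 143, 194, 215.
Circular molecule, 4 cuts → 4 fragments:
  87–143 → 57 bp
  144–194 → 51 bp
  195–215 → 21 bp
  216–260 then 1–86 → 45 + 86 = 131 bp
Sorted largest to smallest: 131, 57, 51, 21 bp.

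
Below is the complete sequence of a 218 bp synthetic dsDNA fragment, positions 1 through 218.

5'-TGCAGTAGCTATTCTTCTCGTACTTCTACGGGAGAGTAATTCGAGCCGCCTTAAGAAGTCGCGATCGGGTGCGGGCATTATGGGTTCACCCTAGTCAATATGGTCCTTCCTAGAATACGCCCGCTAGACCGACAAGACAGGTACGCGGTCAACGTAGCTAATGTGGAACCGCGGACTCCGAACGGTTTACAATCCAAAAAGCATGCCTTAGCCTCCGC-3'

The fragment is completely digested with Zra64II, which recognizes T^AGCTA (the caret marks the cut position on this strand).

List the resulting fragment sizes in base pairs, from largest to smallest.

Zra64II sites (TAGCTA) start at positions 6, 155.
Zra64II cuts after the first base of each site, so after positions 6, 155.
Linear molecule, 2 cuts → 3 fragments:
  1–6 → 6 bp
  7–155 → 149 bp
  156–218 → 63 bp
Sorted largest to smallest: 149, 63, 6 bp.

149, 63, 6 bp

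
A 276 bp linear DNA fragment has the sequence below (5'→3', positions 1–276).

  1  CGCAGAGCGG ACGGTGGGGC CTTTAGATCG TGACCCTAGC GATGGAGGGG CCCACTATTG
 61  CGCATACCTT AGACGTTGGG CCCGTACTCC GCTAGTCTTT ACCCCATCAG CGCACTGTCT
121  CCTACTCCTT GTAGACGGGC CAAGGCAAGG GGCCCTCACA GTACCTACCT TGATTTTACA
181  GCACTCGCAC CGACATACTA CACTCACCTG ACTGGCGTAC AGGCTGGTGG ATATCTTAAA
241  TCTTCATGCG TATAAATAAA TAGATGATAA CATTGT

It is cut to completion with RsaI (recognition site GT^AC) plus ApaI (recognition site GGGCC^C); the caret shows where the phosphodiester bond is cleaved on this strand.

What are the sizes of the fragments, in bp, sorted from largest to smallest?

RsaI sites (GTAC) start at positions 84, 161, 217.
RsaI cuts after base 2 of each site, so after positions 85, 162, 218.
ApaI sites (GGGCCC) start at positions 48, 78, 150.
ApaI cuts after base 5 of each site (before the last base), so after positions 52, 82, 154.
Combined cut positions: 52, 82, 85, 154, 162, 218.
Linear molecule, 6 cuts → 7 fragments:
  1–52 → 52 bp
  53–82 → 30 bp
  83–85 → 3 bp
  86–154 → 69 bp
  155–162 → 8 bp
  163–218 → 56 bp
  219–276 → 58 bp
Sorted largest to smallest: 69, 58, 56, 52, 30, 8, 3 bp.

69, 58, 56, 52, 30, 8, 3 bp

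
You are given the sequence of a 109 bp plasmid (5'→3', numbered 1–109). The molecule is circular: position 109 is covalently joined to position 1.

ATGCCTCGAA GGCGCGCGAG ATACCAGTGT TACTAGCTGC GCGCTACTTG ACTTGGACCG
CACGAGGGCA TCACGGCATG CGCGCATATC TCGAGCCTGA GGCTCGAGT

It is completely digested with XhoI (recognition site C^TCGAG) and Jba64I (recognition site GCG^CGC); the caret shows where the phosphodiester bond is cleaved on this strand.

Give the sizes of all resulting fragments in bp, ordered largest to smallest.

XhoI sites (CTCGAG) start at positions 90, 103.
XhoI cuts after the first base of each site, so after positions 90, 103.
Jba64I sites (GCGCGC) start at positions 12, 39, 80.
Jba64I cuts after base 3 of each site, so after positions 14, 41, 82.
Combined cut positions: 14, 41, 82, 90, 103.
Circular molecule, 5 cuts → 5 fragments:
  15–41 → 27 bp
  42–82 → 41 bp
  83–90 → 8 bp
  91–103 → 13 bp
  104–109 then 1–14 → 6 + 14 = 20 bp
Sorted largest to smallest: 41, 27, 20, 13, 8 bp.

41, 27, 20, 13, 8 bp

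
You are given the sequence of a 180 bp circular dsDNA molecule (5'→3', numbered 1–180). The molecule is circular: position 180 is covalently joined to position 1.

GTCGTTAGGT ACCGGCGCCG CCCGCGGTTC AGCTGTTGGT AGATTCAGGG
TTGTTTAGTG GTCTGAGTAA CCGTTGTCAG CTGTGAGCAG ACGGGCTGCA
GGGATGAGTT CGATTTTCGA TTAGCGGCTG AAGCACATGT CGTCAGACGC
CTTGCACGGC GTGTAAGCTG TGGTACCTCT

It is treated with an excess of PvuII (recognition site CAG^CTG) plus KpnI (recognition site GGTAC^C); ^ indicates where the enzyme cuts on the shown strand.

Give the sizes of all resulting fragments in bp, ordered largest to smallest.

PvuII sites (CAGCTG) start at positions 30, 78.
PvuII cuts after base 3 of each site, so after positions 32, 80.
KpnI sites (GGTACC) start at positions 8, 172.
KpnI cuts after base 5 of each site (before the last base), so after positions 12, 176.
Combined cut positions: 12, 32, 80, 176.
Circular molecule, 4 cuts → 4 fragments:
  13–32 → 20 bp
  33–80 → 48 bp
  81–176 → 96 bp
  177–180 then 1–12 → 4 + 12 = 16 bp
Sorted largest to smallest: 96, 48, 20, 16 bp.

96, 48, 20, 16 bp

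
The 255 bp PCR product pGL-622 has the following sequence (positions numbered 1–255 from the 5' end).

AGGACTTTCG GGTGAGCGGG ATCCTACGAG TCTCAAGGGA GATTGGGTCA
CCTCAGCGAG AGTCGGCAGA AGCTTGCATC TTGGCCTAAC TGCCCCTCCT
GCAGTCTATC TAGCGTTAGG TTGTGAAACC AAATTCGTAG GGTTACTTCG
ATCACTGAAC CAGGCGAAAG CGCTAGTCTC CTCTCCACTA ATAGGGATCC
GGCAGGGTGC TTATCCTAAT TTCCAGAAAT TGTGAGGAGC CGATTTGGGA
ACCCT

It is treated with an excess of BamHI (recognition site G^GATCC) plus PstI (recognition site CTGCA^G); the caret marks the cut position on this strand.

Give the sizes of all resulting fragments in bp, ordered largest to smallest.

BamHI sites (GGATCC) start at positions 19, 195.
BamHI cuts after the first base of each site, so after positions 19, 195.
The PstI site (CTGCAG) starts at position 99.
PstI cuts after base 5 of each site (before the last base), so after position 103.
Combined cut positions: 19, 103, 195.
Linear molecule, 3 cuts → 4 fragments:
  1–19 → 19 bp
  20–103 → 84 bp
  104–195 → 92 bp
  196–255 → 60 bp
Sorted largest to smallest: 92, 84, 60, 19 bp.

92, 84, 60, 19 bp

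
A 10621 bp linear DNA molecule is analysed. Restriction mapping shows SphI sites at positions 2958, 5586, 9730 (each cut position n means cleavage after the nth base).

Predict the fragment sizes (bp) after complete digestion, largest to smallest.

4144, 2958, 2628, 891 bp

Linear molecule, 3 cuts → 4 fragments:
  2958 − 0 = 2958 bp
  5586 − 2958 = 2628 bp
  9730 − 5586 = 4144 bp
  10621 − 9730 = 891 bp
Sorted largest to smallest: 4144, 2958, 2628, 891 bp.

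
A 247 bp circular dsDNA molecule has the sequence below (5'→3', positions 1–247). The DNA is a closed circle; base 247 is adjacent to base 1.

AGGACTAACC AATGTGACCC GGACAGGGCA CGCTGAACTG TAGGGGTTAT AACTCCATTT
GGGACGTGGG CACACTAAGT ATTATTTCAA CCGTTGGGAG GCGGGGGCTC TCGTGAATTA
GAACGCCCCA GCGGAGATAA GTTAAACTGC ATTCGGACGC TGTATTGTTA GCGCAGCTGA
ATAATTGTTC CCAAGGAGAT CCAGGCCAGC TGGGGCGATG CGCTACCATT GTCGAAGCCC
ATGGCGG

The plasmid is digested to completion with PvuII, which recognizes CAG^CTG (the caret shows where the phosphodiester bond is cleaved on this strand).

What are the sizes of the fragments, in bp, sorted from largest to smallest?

214, 33 bp

PvuII sites (CAGCTG) start at positions 174, 207.
PvuII cuts after base 3 of each site, so after positions 176, 209.
Circular molecule, 2 cuts → 2 fragments:
  177–209 → 33 bp
  210–247 then 1–176 → 38 + 176 = 214 bp
Sorted largest to smallest: 214, 33 bp.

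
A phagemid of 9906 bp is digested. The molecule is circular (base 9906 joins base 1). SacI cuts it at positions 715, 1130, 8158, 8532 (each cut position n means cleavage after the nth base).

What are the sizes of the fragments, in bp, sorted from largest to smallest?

7028, 2089, 415, 374 bp

Circular molecule, 4 cuts → 4 fragments:
  1130 − 715 = 415 bp
  8158 − 1130 = 7028 bp
  8532 − 8158 = 374 bp
  wrap: 9906 − 8532 + 715 = 2089 bp
Sorted largest to smallest: 7028, 2089, 415, 374 bp.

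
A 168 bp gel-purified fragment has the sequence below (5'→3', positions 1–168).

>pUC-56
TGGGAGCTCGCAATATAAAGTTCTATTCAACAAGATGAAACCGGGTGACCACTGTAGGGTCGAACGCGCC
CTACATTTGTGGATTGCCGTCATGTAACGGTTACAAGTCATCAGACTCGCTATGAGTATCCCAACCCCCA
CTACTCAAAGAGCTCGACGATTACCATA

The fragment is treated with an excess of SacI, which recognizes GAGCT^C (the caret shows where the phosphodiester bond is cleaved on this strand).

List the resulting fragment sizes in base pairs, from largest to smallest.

SacI sites (GAGCTC) start at positions 4, 150.
SacI cuts after base 5 of each site (before the last base), so after positions 8, 154.
Linear molecule, 2 cuts → 3 fragments:
  1–8 → 8 bp
  9–154 → 146 bp
  155–168 → 14 bp
Sorted largest to smallest: 146, 14, 8 bp.

146, 14, 8 bp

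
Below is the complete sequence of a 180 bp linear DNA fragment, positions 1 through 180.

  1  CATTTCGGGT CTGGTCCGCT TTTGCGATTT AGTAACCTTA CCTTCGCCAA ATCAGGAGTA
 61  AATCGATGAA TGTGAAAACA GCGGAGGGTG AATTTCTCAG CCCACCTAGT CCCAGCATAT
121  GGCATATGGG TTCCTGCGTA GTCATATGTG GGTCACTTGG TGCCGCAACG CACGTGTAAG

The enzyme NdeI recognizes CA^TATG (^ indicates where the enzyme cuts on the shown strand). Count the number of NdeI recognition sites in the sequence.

CATATG occurs starting at positions 116, 123, 143.
NdeI cuts at 3 sites.

3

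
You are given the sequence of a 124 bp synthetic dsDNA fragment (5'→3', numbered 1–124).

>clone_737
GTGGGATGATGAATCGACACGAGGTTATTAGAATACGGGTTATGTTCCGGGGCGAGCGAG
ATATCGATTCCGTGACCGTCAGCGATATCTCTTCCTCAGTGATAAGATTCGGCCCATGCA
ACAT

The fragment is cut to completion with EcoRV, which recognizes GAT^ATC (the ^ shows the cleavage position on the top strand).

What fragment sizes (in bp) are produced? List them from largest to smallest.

EcoRV sites (GATATC) start at positions 60, 84.
EcoRV cuts after base 3 of each site, so after positions 62, 86.
Linear molecule, 2 cuts → 3 fragments:
  1–62 → 62 bp
  63–86 → 24 bp
  87–124 → 38 bp
Sorted largest to smallest: 62, 38, 24 bp.

62, 38, 24 bp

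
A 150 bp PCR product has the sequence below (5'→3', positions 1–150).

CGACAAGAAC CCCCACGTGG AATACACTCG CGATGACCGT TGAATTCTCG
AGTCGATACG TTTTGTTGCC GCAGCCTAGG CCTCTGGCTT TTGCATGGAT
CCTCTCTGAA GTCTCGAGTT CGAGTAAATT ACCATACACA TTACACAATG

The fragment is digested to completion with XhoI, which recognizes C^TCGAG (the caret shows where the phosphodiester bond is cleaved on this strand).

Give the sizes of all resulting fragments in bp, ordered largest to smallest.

XhoI sites (CTCGAG) start at positions 47, 113.
XhoI cuts after the first base of each site, so after positions 47, 113.
Linear molecule, 2 cuts → 3 fragments:
  1–47 → 47 bp
  48–113 → 66 bp
  114–150 → 37 bp
Sorted largest to smallest: 66, 47, 37 bp.

66, 47, 37 bp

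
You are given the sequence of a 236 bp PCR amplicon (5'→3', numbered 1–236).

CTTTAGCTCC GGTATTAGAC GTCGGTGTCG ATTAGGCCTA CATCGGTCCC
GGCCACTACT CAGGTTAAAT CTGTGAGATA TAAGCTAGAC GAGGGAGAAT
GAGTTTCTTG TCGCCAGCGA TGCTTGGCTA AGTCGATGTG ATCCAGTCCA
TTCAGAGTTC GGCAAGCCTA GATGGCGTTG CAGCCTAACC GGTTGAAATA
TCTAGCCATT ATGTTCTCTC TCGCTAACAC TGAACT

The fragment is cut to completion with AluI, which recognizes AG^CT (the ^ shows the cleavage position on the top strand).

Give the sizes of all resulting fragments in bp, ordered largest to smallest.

152, 78, 6 bp

AluI sites (AGCT) start at positions 5, 83.
AluI cuts after base 2 of each site, so after positions 6, 84.
Linear molecule, 2 cuts → 3 fragments:
  1–6 → 6 bp
  7–84 → 78 bp
  85–236 → 152 bp
Sorted largest to smallest: 152, 78, 6 bp.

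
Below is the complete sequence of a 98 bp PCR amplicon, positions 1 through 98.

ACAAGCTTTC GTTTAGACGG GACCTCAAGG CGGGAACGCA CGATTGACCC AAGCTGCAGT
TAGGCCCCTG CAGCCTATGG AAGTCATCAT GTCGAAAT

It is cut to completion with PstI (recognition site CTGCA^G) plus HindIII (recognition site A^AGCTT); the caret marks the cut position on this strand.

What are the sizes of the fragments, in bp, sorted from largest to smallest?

55, 26, 14, 3 bp

PstI sites (CTGCAG) start at positions 54, 68.
PstI cuts after base 5 of each site (before the last base), so after positions 58, 72.
The HindIII site (AAGCTT) starts at position 3.
HindIII cuts after the first base of each site, so after position 3.
Combined cut positions: 3, 58, 72.
Linear molecule, 3 cuts → 4 fragments:
  1–3 → 3 bp
  4–58 → 55 bp
  59–72 → 14 bp
  73–98 → 26 bp
Sorted largest to smallest: 55, 26, 14, 3 bp.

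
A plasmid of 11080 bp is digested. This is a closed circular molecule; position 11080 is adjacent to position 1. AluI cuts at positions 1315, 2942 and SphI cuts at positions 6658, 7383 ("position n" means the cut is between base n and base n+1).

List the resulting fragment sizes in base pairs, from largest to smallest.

5012, 3716, 1627, 725 bp

Combined cut positions (sorted): 1315, 2942, 6658, 7383.
Circular molecule, 4 cuts → 4 fragments:
  2942 − 1315 = 1627 bp
  6658 − 2942 = 3716 bp
  7383 − 6658 = 725 bp
  wrap: 11080 − 7383 + 1315 = 5012 bp
Sorted largest to smallest: 5012, 3716, 1627, 725 bp.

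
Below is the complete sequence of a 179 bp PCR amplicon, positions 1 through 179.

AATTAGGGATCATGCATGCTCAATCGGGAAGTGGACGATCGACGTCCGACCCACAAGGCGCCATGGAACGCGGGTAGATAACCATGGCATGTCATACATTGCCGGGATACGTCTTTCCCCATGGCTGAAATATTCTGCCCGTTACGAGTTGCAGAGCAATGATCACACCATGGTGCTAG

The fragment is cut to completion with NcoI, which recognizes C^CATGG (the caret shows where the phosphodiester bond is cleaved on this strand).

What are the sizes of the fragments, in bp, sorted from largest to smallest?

NcoI sites (CCATGG) start at positions 61, 82, 119, 168.
NcoI cuts after the first base of each site, so after positions 61, 82, 119, 168.
Linear molecule, 4 cuts → 5 fragments:
  1–61 → 61 bp
  62–82 → 21 bp
  83–119 → 37 bp
  120–168 → 49 bp
  169–179 → 11 bp
Sorted largest to smallest: 61, 49, 37, 21, 11 bp.

61, 49, 37, 21, 11 bp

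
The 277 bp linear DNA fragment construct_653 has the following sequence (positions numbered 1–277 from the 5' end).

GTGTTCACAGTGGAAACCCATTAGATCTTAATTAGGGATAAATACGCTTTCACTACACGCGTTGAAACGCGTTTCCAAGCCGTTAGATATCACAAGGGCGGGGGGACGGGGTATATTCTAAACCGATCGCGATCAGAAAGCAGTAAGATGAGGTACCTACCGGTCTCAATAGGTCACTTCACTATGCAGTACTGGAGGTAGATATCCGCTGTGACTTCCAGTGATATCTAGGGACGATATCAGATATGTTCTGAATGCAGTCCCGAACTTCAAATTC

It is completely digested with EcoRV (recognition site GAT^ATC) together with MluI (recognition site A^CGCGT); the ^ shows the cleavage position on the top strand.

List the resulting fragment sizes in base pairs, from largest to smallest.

EcoRV sites (GATATC) start at positions 86, 201, 223, 236.
EcoRV cuts after base 3 of each site, so after positions 88, 203, 225, 238.
MluI sites (ACGCGT) start at positions 57, 67.
MluI cuts after the first base of each site, so after positions 57, 67.
Combined cut positions: 57, 67, 88, 203, 225, 238.
Linear molecule, 6 cuts → 7 fragments:
  1–57 → 57 bp
  58–67 → 10 bp
  68–88 → 21 bp
  89–203 → 115 bp
  204–225 → 22 bp
  226–238 → 13 bp
  239–277 → 39 bp
Sorted largest to smallest: 115, 57, 39, 22, 21, 13, 10 bp.

115, 57, 39, 22, 21, 13, 10 bp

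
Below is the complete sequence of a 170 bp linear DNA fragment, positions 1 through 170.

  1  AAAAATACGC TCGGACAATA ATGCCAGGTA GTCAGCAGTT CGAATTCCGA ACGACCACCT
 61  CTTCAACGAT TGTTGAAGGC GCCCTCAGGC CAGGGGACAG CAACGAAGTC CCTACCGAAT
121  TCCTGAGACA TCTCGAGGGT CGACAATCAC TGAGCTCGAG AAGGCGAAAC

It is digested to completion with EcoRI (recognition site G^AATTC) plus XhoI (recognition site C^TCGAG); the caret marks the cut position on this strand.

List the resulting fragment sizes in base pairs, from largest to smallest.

75, 42, 23, 15, 15 bp

EcoRI sites (GAATTC) start at positions 42, 117.
EcoRI cuts after the first base of each site, so after positions 42, 117.
XhoI sites (CTCGAG) start at positions 132, 155.
XhoI cuts after the first base of each site, so after positions 132, 155.
Combined cut positions: 42, 117, 132, 155.
Linear molecule, 4 cuts → 5 fragments:
  1–42 → 42 bp
  43–117 → 75 bp
  118–132 → 15 bp
  133–155 → 23 bp
  156–170 → 15 bp
Sorted largest to smallest: 75, 42, 23, 15, 15 bp.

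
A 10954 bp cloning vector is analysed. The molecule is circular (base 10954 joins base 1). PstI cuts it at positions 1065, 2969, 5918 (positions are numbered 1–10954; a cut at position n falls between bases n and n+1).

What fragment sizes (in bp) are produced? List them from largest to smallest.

6101, 2949, 1904 bp

Circular molecule, 3 cuts → 3 fragments:
  2969 − 1065 = 1904 bp
  5918 − 2969 = 2949 bp
  wrap: 10954 − 5918 + 1065 = 6101 bp
Sorted largest to smallest: 6101, 2949, 1904 bp.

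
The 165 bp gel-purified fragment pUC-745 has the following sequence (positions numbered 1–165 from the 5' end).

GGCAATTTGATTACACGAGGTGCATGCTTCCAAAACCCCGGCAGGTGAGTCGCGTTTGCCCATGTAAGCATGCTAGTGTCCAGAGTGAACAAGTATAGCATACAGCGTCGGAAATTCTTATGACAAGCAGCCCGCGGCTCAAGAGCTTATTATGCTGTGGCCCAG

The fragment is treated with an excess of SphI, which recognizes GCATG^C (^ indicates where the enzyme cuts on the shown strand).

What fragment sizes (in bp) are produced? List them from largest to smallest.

SphI sites (GCATGC) start at positions 22, 68.
SphI cuts after base 5 of each site (before the last base), so after positions 26, 72.
Linear molecule, 2 cuts → 3 fragments:
  1–26 → 26 bp
  27–72 → 46 bp
  73–165 → 93 bp
Sorted largest to smallest: 93, 46, 26 bp.

93, 46, 26 bp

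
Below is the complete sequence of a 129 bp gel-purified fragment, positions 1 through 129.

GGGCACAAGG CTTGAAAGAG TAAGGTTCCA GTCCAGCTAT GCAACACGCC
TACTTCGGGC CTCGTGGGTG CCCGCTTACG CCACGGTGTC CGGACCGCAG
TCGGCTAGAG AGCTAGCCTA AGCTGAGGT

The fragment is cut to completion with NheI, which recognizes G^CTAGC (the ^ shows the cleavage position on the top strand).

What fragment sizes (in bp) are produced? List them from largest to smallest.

112, 17 bp

The NheI site (GCTAGC) starts at position 112.
NheI cuts after the first base of each site, so after position 112.
Linear molecule, 1 cut → 2 fragments:
  1–112 → 112 bp
  113–129 → 17 bp
Sorted largest to smallest: 112, 17 bp.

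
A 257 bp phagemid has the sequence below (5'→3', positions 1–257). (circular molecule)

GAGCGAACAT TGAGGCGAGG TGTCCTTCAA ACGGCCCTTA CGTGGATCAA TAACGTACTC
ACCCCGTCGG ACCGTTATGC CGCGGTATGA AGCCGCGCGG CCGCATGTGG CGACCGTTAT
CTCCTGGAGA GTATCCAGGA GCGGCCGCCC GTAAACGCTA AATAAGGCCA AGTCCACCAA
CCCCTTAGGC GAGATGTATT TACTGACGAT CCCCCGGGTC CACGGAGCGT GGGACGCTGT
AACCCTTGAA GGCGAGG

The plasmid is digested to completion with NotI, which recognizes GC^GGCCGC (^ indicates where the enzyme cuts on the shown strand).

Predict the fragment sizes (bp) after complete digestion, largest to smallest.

213, 44 bp

NotI sites (GCGGCCGC) start at positions 97, 141.
NotI cuts after base 2 of each site, so after positions 98, 142.
Circular molecule, 2 cuts → 2 fragments:
  99–142 → 44 bp
  143–257 then 1–98 → 115 + 98 = 213 bp
Sorted largest to smallest: 213, 44 bp.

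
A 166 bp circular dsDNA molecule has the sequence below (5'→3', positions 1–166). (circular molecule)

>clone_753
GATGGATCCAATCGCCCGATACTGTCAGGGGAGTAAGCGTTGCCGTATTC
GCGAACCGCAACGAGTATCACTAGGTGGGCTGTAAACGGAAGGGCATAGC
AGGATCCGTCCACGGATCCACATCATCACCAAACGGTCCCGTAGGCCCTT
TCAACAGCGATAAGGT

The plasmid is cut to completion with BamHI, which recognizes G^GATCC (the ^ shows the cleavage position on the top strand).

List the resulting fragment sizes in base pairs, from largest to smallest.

98, 56, 12 bp

BamHI sites (GGATCC) start at positions 4, 102, 114.
BamHI cuts after the first base of each site, so after positions 4, 102, 114.
Circular molecule, 3 cuts → 3 fragments:
  5–102 → 98 bp
  103–114 → 12 bp
  115–166 then 1–4 → 52 + 4 = 56 bp
Sorted largest to smallest: 98, 56, 12 bp.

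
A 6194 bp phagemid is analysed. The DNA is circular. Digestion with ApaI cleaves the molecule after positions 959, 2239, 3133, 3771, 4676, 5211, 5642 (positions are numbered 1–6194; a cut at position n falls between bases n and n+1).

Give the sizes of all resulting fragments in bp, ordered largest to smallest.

Circular molecule, 7 cuts → 7 fragments:
  2239 − 959 = 1280 bp
  3133 − 2239 = 894 bp
  3771 − 3133 = 638 bp
  4676 − 3771 = 905 bp
  5211 − 4676 = 535 bp
  5642 − 5211 = 431 bp
  wrap: 6194 − 5642 + 959 = 1511 bp
Sorted largest to smallest: 1511, 1280, 905, 894, 638, 535, 431 bp.

1511, 1280, 905, 894, 638, 535, 431 bp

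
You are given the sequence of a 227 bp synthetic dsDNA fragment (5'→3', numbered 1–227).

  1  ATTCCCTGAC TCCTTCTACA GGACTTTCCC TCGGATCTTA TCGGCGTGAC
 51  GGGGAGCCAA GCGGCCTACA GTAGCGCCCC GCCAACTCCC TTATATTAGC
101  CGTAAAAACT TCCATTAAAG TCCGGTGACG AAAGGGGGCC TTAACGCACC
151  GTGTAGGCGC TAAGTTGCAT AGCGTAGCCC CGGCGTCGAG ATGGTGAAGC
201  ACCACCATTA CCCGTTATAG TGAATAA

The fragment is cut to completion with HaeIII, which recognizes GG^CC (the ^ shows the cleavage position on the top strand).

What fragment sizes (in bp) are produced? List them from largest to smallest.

89, 74, 64 bp

HaeIII sites (GGCC) start at positions 63, 137.
HaeIII cuts after base 2 of each site, so after positions 64, 138.
Linear molecule, 2 cuts → 3 fragments:
  1–64 → 64 bp
  65–138 → 74 bp
  139–227 → 89 bp
Sorted largest to smallest: 89, 74, 64 bp.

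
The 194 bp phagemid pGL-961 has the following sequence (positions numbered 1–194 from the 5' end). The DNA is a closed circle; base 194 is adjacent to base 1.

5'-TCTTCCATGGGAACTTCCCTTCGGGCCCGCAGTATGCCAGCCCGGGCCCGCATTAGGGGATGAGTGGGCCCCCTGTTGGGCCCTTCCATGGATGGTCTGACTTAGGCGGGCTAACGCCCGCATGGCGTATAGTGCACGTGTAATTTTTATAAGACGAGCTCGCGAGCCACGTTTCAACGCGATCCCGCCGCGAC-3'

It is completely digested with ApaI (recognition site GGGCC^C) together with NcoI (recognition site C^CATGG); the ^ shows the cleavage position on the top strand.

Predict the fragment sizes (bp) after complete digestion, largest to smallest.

113, 22, 22, 21, 12, 4 bp

ApaI sites (GGGCCC) start at positions 23, 44, 66, 78.
ApaI cuts after base 5 of each site (before the last base), so after positions 27, 48, 70, 82.
NcoI sites (CCATGG) start at positions 5, 86.
NcoI cuts after the first base of each site, so after positions 5, 86.
Combined cut positions: 5, 27, 48, 70, 82, 86.
Circular molecule, 6 cuts → 6 fragments:
  6–27 → 22 bp
  28–48 → 21 bp
  49–70 → 22 bp
  71–82 → 12 bp
  83–86 → 4 bp
  87–194 then 1–5 → 108 + 5 = 113 bp
Sorted largest to smallest: 113, 22, 22, 21, 12, 4 bp.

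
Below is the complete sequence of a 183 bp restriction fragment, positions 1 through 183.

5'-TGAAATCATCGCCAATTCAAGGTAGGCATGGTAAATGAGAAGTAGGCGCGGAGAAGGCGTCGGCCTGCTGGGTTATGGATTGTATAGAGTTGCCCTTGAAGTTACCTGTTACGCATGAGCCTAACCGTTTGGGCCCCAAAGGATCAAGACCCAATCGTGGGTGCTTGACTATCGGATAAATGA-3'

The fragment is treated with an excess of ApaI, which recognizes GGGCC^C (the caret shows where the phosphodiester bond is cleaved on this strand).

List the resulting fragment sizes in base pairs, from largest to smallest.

The ApaI site (GGGCCC) starts at position 131.
ApaI cuts after base 5 of each site (before the last base), so after position 135.
Linear molecule, 1 cut → 2 fragments:
  1–135 → 135 bp
  136–183 → 48 bp
Sorted largest to smallest: 135, 48 bp.

135, 48 bp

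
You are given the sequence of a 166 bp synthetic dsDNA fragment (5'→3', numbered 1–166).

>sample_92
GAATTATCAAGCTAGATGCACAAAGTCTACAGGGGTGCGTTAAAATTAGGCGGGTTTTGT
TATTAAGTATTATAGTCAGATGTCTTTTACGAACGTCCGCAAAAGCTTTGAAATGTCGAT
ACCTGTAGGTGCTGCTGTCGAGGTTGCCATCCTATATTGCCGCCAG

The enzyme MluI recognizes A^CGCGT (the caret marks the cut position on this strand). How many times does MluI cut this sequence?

0

No occurrence of ACGCGT is present in the sequence.
MluI does not cut: 0 sites.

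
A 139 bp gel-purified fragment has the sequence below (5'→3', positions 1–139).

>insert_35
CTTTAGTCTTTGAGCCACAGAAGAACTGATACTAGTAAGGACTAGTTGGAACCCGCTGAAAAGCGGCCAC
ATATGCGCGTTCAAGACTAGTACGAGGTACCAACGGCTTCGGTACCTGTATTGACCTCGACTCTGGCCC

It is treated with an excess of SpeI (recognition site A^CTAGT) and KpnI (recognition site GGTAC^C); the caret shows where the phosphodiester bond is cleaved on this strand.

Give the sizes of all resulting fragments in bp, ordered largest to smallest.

SpeI sites (ACTAGT) start at positions 31, 41, 86.
SpeI cuts after the first base of each site, so after positions 31, 41, 86.
KpnI sites (GGTACC) start at positions 96, 111.
KpnI cuts after base 5 of each site (before the last base), so after positions 100, 115.
Combined cut positions: 31, 41, 86, 100, 115.
Linear molecule, 5 cuts → 6 fragments:
  1–31 → 31 bp
  32–41 → 10 bp
  42–86 → 45 bp
  87–100 → 14 bp
  101–115 → 15 bp
  116–139 → 24 bp
Sorted largest to smallest: 45, 31, 24, 15, 14, 10 bp.

45, 31, 24, 15, 14, 10 bp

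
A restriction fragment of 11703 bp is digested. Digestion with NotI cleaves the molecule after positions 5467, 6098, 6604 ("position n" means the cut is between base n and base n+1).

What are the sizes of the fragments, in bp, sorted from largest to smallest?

5467, 5099, 631, 506 bp

Linear molecule, 3 cuts → 4 fragments:
  5467 − 0 = 5467 bp
  6098 − 5467 = 631 bp
  6604 − 6098 = 506 bp
  11703 − 6604 = 5099 bp
Sorted largest to smallest: 5467, 5099, 631, 506 bp.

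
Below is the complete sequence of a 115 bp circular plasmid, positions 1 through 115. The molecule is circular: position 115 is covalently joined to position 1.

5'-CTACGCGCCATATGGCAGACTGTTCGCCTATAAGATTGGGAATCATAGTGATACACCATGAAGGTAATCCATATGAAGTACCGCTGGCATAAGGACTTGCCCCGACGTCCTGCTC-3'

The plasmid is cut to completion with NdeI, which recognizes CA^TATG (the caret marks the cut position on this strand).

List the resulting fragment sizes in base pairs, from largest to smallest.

NdeI sites (CATATG) start at positions 9, 70.
NdeI cuts after base 2 of each site, so after positions 10, 71.
Circular molecule, 2 cuts → 2 fragments:
  11–71 → 61 bp
  72–115 then 1–10 → 44 + 10 = 54 bp
Sorted largest to smallest: 61, 54 bp.

61, 54 bp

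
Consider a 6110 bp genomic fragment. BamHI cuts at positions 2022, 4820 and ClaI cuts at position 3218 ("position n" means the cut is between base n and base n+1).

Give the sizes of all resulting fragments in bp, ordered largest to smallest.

Combined cut positions (sorted): 2022, 3218, 4820.
Linear molecule, 3 cuts → 4 fragments:
  2022 − 0 = 2022 bp
  3218 − 2022 = 1196 bp
  4820 − 3218 = 1602 bp
  6110 − 4820 = 1290 bp
Sorted largest to smallest: 2022, 1602, 1290, 1196 bp.

2022, 1602, 1290, 1196 bp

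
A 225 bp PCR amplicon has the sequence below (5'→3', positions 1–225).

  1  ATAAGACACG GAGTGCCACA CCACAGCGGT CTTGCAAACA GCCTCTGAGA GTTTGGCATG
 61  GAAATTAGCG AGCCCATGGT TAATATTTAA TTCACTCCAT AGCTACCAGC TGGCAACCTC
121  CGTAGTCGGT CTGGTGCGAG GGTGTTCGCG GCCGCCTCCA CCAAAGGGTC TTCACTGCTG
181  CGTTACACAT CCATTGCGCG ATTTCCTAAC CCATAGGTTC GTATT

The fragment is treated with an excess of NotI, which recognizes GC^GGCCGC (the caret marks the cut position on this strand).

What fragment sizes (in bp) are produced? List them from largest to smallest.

The NotI site (GCGGCCGC) starts at position 148.
NotI cuts after base 2 of each site, so after position 149.
Linear molecule, 1 cut → 2 fragments:
  1–149 → 149 bp
  150–225 → 76 bp
Sorted largest to smallest: 149, 76 bp.

149, 76 bp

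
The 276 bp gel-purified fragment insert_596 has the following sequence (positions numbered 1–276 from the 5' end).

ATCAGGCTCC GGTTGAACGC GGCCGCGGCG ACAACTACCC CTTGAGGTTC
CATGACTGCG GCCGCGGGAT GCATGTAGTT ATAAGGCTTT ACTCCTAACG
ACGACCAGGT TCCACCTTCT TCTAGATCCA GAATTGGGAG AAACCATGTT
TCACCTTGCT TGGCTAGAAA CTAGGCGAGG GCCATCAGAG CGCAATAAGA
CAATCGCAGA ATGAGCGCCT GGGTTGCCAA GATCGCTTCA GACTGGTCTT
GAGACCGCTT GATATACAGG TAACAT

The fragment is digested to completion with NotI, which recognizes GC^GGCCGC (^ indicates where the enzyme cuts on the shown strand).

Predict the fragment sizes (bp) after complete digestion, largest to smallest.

NotI sites (GCGGCCGC) start at positions 19, 58.
NotI cuts after base 2 of each site, so after positions 20, 59.
Linear molecule, 2 cuts → 3 fragments:
  1–20 → 20 bp
  21–59 → 39 bp
  60–276 → 217 bp
Sorted largest to smallest: 217, 39, 20 bp.

217, 39, 20 bp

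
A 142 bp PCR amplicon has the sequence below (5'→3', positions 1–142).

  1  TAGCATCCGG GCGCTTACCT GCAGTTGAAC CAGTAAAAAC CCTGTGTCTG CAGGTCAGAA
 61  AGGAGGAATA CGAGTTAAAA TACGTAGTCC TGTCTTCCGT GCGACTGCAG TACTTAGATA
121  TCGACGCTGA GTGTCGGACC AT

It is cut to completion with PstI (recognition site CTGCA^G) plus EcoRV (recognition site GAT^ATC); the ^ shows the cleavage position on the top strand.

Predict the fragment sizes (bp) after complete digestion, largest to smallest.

57, 29, 23, 23, 10 bp

PstI sites (CTGCAG) start at positions 19, 48, 105.
PstI cuts after base 5 of each site (before the last base), so after positions 23, 52, 109.
The EcoRV site (GATATC) starts at position 117.
EcoRV cuts after base 3 of each site, so after position 119.
Combined cut positions: 23, 52, 109, 119.
Linear molecule, 4 cuts → 5 fragments:
  1–23 → 23 bp
  24–52 → 29 bp
  53–109 → 57 bp
  110–119 → 10 bp
  120–142 → 23 bp
Sorted largest to smallest: 57, 29, 23, 23, 10 bp.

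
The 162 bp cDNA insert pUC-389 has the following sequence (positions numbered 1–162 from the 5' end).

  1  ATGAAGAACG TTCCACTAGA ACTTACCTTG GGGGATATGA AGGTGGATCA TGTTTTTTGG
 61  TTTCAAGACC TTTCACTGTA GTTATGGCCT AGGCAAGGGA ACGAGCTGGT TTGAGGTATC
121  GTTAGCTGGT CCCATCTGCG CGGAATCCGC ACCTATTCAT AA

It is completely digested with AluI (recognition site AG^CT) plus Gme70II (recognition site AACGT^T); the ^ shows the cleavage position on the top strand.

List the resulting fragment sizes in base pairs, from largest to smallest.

AluI sites (AGCT) start at positions 104, 124.
AluI cuts after base 2 of each site, so after positions 105, 125.
The Gme70II site (AACGTT) starts at position 7.
Gme70II cuts after base 5 of each site (before the last base), so after position 11.
Combined cut positions: 11, 105, 125.
Linear molecule, 3 cuts → 4 fragments:
  1–11 → 11 bp
  12–105 → 94 bp
  106–125 → 20 bp
  126–162 → 37 bp
Sorted largest to smallest: 94, 37, 20, 11 bp.

94, 37, 20, 11 bp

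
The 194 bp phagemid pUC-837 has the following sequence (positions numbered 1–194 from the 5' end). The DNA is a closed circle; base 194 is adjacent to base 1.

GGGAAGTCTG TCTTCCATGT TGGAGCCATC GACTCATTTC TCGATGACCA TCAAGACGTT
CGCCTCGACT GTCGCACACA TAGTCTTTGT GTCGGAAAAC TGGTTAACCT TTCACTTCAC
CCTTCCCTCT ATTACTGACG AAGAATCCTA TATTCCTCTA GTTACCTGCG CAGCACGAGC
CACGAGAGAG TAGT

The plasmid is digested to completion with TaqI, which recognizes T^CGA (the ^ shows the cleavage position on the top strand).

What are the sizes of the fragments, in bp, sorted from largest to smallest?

TaqI sites (TCGA) start at positions 29, 41, 65.
TaqI cuts after the first base of each site, so after positions 29, 41, 65.
Circular molecule, 3 cuts → 3 fragments:
  30–41 → 12 bp
  42–65 → 24 bp
  66–194 then 1–29 → 129 + 29 = 158 bp
Sorted largest to smallest: 158, 24, 12 bp.

158, 24, 12 bp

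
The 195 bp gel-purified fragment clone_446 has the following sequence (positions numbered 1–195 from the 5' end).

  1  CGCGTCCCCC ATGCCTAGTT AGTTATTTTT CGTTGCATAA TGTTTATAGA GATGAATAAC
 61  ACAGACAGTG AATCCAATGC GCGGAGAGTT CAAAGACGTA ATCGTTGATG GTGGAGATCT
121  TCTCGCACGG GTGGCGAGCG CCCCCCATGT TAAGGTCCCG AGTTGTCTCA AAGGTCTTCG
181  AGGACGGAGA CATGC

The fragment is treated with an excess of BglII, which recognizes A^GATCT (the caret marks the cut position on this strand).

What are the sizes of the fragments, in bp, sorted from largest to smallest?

The BglII site (AGATCT) starts at position 115.
BglII cuts after the first base of each site, so after position 115.
Linear molecule, 1 cut → 2 fragments:
  1–115 → 115 bp
  116–195 → 80 bp
Sorted largest to smallest: 115, 80 bp.

115, 80 bp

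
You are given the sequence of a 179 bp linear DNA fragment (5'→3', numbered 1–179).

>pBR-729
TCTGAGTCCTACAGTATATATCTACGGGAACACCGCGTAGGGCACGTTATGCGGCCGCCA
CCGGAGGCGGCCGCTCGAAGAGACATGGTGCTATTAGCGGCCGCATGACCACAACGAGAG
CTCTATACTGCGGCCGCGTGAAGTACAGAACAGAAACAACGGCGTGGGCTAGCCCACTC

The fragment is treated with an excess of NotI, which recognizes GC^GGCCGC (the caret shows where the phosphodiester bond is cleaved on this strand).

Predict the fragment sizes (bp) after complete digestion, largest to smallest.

52, 48, 33, 30, 16 bp

NotI sites (GCGGCCGC) start at positions 51, 67, 97, 130.
NotI cuts after base 2 of each site, so after positions 52, 68, 98, 131.
Linear molecule, 4 cuts → 5 fragments:
  1–52 → 52 bp
  53–68 → 16 bp
  69–98 → 30 bp
  99–131 → 33 bp
  132–179 → 48 bp
Sorted largest to smallest: 52, 48, 33, 30, 16 bp.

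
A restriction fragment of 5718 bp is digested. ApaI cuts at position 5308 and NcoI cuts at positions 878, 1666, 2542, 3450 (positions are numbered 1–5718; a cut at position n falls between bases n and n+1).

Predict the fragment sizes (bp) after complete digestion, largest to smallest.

Combined cut positions (sorted): 878, 1666, 2542, 3450, 5308.
Linear molecule, 5 cuts → 6 fragments:
  878 − 0 = 878 bp
  1666 − 878 = 788 bp
  2542 − 1666 = 876 bp
  3450 − 2542 = 908 bp
  5308 − 3450 = 1858 bp
  5718 − 5308 = 410 bp
Sorted largest to smallest: 1858, 908, 878, 876, 788, 410 bp.

1858, 908, 878, 876, 788, 410 bp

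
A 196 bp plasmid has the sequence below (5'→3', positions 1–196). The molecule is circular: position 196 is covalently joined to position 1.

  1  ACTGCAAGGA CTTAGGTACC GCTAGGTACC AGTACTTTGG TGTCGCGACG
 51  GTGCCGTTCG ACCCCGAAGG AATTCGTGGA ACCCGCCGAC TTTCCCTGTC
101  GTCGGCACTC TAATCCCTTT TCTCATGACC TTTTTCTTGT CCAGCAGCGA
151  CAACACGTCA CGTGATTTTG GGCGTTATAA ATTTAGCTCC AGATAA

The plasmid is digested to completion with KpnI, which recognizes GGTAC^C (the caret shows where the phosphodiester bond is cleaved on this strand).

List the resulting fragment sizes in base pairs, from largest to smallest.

KpnI sites (GGTACC) start at positions 15, 25.
KpnI cuts after base 5 of each site (before the last base), so after positions 19, 29.
Circular molecule, 2 cuts → 2 fragments:
  20–29 → 10 bp
  30–196 then 1–19 → 167 + 19 = 186 bp
Sorted largest to smallest: 186, 10 bp.

186, 10 bp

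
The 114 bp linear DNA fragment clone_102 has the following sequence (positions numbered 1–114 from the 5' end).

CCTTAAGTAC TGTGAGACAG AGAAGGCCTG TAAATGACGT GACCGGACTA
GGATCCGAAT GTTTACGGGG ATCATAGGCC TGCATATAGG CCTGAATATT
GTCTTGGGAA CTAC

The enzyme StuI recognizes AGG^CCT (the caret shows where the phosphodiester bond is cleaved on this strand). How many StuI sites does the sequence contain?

3

AGGCCT occurs starting at positions 24, 76, 88.
StuI cuts at 3 sites.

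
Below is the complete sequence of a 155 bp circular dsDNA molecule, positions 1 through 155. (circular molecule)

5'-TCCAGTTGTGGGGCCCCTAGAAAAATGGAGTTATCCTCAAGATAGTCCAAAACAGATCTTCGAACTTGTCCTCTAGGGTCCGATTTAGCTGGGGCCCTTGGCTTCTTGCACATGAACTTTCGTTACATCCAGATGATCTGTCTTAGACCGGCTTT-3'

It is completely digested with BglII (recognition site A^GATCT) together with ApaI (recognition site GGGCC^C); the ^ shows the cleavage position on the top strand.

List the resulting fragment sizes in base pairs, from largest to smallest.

74, 42, 39 bp

The BglII site (AGATCT) starts at position 54.
BglII cuts after the first base of each site, so after position 54.
ApaI sites (GGGCCC) start at positions 11, 92.
ApaI cuts after base 5 of each site (before the last base), so after positions 15, 96.
Combined cut positions: 15, 54, 96.
Circular molecule, 3 cuts → 3 fragments:
  16–54 → 39 bp
  55–96 → 42 bp
  97–155 then 1–15 → 59 + 15 = 74 bp
Sorted largest to smallest: 74, 42, 39 bp.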